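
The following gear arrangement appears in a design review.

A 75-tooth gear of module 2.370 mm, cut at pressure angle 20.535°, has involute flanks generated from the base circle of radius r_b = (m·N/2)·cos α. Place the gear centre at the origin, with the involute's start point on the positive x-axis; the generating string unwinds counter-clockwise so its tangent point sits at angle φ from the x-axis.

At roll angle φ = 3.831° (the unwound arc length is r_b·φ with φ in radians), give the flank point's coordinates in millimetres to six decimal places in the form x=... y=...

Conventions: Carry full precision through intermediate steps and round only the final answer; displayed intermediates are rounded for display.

single-mesh involute tooth geometry (75T wheel at module 2.370)
pitch radius r_p = m·N/2 = 2.370·75/2 = 88.875000
base radius r_b = r_p·cos α = 88.875000·cos 20.535° = 83.227712
roll angle φ = 3.831° = 0.06686356 rad
x = r_b·(cos φ + φ·sin φ) = 83.413549
y = r_b·(sin φ − φ·cos φ) = 0.008289

x=83.413549 y=0.008289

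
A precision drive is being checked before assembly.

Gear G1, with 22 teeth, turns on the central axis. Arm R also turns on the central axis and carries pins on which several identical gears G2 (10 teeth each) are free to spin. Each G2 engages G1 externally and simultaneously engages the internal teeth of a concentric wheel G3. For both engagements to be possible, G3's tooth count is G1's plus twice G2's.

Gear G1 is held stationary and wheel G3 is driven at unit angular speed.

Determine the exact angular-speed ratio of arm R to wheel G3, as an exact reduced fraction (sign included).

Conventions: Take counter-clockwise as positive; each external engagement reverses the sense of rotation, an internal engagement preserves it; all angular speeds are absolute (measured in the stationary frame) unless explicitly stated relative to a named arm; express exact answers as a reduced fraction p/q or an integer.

recognized (axles ride arm R): planetary set, 22/10/42 teeth
ring teeth: 22 + 2·10 = 42
22(ω_sun−ω_arm) = −42(ω_ring−ω_arm),  ω_sun = 0, ω_ring = 1
22(0−ω_arm) = −42(1−ω_arm)  ⇒  64·ω_arm = 42  ⇒  ω_arm = 21/32
ω_out/ω_in = 21/32

21/32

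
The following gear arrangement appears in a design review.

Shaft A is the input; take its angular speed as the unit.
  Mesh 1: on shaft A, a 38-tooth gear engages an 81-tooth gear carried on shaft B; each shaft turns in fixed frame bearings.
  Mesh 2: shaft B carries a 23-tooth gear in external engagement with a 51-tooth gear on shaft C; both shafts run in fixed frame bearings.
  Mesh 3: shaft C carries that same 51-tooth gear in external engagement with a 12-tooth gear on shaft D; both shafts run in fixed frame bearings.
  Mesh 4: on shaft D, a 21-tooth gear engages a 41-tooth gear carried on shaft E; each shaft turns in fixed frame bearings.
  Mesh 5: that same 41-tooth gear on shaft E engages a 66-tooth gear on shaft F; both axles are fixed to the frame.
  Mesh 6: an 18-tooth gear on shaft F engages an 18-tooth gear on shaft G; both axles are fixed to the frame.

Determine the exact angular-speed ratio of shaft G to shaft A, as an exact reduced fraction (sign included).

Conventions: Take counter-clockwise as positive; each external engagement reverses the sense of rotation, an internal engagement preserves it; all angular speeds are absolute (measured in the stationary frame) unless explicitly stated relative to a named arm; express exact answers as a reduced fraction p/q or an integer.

class = fixed-axis compound train [6 meshes; 6 ratios multiply, 6 sense flips]
mesh 1 [38T→81T]: running ratio 38/81, sense −
mesh 2 [23T→51T]: running ratio 874/4131, sense +
mesh 3 [51T→12T]: running ratio 437/486, sense −
mesh 4 [21T→41T]: running ratio 3059/6642, sense +
mesh 5 [41T→66T]: running ratio 3059/10692, sense −
mesh 6 [18T→18T]: running ratio 3059/10692, sense +
ω_out/ω_in = 3059/10692

3059/10692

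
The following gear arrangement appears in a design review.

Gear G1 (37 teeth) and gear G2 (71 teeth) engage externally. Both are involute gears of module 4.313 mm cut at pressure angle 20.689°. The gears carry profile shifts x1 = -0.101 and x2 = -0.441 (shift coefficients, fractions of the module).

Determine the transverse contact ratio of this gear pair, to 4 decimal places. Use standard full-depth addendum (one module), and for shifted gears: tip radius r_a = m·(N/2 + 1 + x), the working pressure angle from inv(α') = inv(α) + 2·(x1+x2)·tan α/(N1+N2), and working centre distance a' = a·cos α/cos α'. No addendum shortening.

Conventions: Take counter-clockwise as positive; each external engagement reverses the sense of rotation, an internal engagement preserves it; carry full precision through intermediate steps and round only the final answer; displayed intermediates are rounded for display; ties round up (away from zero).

1.8339

single-mesh involute tooth geometry (37T engaging 71T at module 4.313)
base radii: r_b1 = 74.644960, r_b2 = 143.237627
tip radii: r_a1 = 83.667887, r_a2 = 155.522467
inv(α') = inv(20.689°) + 2·(-0.101-0.441)·tan α/(37+71) = 0.01276748  ⇒  α' = 19.02530°
a' = a·cos α / cos α' = 232.9020·cos 20.689°/cos 19.02530° = 230.472193
action lengths: √(r_a1²−r_b1²) = 37.794778, √(r_a2²−r_b2²) = 60.582341
base pitch p_b = π·m·cos α = 12.675895
CR = (37.794778 + 60.582341 − 230.472193·sin 19.02530°)/12.675895 = 1.833914
contact ratio ≈ 1.8339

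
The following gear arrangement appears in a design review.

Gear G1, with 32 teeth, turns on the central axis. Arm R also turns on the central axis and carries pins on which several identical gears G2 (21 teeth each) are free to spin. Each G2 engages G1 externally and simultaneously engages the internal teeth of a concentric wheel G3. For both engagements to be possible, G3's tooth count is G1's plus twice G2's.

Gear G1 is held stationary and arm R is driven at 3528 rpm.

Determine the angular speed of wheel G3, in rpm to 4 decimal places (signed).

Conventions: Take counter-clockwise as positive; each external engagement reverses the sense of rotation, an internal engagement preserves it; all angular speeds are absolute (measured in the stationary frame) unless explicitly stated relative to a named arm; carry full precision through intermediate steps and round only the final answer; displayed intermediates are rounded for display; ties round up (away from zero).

planetary set (32T centre, 21T on arm, 74T internal) — Willis relation
normalise by the input: solve with ω_arm = 1, then scale by 3528 rpm
ring teeth: 32 + 2·21 = 74
32(ω_sun−ω_arm) = −74(ω_ring−ω_arm),  ω_sun = 0, ω_arm = 1
ω_ring = 1 − (32/74)(0−1) = 53/37
scale: ω_ring = 53/37 × 3528 rpm = +5053.6216 rpm

+5053.6216 rpm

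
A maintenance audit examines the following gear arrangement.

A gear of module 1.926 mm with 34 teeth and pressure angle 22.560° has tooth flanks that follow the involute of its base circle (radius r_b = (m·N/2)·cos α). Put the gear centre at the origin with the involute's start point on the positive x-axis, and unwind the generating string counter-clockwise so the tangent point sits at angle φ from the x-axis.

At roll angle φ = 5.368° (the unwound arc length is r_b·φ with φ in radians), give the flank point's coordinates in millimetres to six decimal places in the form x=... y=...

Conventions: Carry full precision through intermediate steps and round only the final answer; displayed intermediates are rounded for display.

topology: single-mesh involute geometry — m = 1.926, N = 34
pitch radius r_p = m·N/2 = 1.926·34/2 = 32.742000
base radius r_b = r_p·cos α = 32.742000·cos 22.560° = 30.236526
roll angle φ = 5.368° = 0.09368927 rad
x = r_b·(cos φ + φ·sin φ) = 30.368938
y = r_b·(sin φ − φ·cos φ) = 0.008281

x=30.368938 y=0.008281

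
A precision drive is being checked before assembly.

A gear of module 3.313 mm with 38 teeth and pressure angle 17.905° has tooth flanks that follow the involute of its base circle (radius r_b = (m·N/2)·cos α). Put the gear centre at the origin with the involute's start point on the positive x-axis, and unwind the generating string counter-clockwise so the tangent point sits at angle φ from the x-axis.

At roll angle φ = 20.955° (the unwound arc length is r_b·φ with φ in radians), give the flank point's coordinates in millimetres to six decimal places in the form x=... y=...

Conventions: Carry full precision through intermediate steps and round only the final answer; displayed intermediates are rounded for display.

x=63.771389 y=0.963758

class = single-mesh tooth geometry [base-circle involute, m = 3.313, 38T]
pitch radius r_p = m·N/2 = 3.313·38/2 = 62.947000
base radius r_b = r_p·cos α = 62.947000·cos 17.905° = 59.898324
roll angle φ = 20.955° = 0.36573374 rad
x = r_b·(cos φ + φ·sin φ) = 63.771389
y = r_b·(sin φ − φ·cos φ) = 0.963758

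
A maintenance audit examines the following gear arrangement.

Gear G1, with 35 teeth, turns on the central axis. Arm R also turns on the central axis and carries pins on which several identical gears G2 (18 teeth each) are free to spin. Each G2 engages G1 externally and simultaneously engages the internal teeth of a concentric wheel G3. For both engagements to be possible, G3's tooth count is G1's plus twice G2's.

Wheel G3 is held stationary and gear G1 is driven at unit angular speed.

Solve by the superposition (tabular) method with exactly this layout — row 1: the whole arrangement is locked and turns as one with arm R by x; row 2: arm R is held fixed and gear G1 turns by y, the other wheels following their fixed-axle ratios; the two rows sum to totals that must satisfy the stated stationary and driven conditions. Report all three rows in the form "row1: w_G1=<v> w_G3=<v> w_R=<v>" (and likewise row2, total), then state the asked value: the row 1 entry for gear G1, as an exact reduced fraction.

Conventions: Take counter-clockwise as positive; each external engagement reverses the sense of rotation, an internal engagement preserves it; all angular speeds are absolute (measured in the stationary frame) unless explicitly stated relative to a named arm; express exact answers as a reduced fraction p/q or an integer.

row1: w_G1=35/106 w_G3=35/106 w_R=35/106
row2: w_G1=71/106 w_G3=-35/106 w_R=0
total: w_G1=1 w_G3=0 w_R=35/106
asked value: 35/106

class = planetary set [G3 = 35+2·18 = 71; Willis about the carrier]
superposition row 1 [locked train]: every member turns x
superposition row 2 [arm held]: sun y, ring −(35/71)·y, arm 0
boundary: total ω_ring = x − (35/71)·y = 0 and total ω_sun = x + y = 1  ⇒  y = 71/106, x = 35/106
row 2 ring = −(35/71)·71/106 = -35/106
totals (row 1 + row 2): sun 35/106 + 71/106 = 1, ring 35/106 + (-35/106) = 0, arm 35/106 + 0 = 35/106
asked cell (row1, sun) = 35/106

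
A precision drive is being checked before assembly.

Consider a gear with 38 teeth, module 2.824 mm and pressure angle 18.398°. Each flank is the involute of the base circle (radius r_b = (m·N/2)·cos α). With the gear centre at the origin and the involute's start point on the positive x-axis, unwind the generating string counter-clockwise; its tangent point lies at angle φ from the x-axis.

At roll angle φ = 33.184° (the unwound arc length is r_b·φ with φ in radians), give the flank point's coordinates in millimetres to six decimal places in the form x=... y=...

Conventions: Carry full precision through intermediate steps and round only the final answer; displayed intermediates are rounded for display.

topology: single-mesh involute geometry — m = 2.824, N = 38
pitch radius r_p = m·N/2 = 2.824·38/2 = 53.656000
base radius r_b = r_p·cos α = 53.656000·cos 18.398° = 50.913482
roll angle φ = 33.184° = 0.57917006 rad
x = r_b·(cos φ + φ·sin φ) = 58.749784
y = r_b·(sin φ − φ·cos φ) = 3.187803

x=58.749784 y=3.187803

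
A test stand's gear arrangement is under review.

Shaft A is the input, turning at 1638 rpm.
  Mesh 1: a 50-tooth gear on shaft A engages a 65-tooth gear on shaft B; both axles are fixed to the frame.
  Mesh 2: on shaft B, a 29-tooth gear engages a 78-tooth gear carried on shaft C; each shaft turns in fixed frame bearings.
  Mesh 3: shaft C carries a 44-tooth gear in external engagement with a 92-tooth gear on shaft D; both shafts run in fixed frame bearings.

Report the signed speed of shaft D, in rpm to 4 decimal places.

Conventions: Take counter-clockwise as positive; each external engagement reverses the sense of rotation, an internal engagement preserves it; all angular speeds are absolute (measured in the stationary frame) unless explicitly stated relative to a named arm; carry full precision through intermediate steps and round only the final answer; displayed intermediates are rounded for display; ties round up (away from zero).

-224.0468 rpm

recognized (4 fixed axles, 3 meshes): fixed-axis compound train
mesh 1 [50T→65T]: ω = 1638.0000×50/65 = 1260.0000 rpm, sense flips to −
mesh 2 [29T→78T]: ω = 1260.0000×29/78 = 468.4615 rpm, sense flips to +
mesh 3 [44T→92T]: ω = 468.4615×44/92 = 224.0468 rpm, sense flips to −
signed output speed = -224.0468 rpm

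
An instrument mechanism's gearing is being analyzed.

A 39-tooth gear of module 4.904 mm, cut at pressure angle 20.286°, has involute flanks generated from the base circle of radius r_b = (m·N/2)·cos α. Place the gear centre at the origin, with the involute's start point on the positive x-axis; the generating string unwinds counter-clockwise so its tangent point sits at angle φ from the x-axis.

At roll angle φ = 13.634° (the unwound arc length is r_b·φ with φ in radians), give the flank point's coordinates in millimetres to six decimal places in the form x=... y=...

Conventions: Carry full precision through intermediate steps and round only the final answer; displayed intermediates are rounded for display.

x=92.200204 y=0.400586

topology: single-mesh involute geometry — m = 4.904, N = 39
pitch radius r_p = m·N/2 = 4.904·39/2 = 95.628000
base radius r_b = r_p·cos α = 95.628000·cos 20.286° = 89.696547
roll angle φ = 13.634° = 0.23795819 rad
x = r_b·(cos φ + φ·sin φ) = 92.200204
y = r_b·(sin φ − φ·cos φ) = 0.400586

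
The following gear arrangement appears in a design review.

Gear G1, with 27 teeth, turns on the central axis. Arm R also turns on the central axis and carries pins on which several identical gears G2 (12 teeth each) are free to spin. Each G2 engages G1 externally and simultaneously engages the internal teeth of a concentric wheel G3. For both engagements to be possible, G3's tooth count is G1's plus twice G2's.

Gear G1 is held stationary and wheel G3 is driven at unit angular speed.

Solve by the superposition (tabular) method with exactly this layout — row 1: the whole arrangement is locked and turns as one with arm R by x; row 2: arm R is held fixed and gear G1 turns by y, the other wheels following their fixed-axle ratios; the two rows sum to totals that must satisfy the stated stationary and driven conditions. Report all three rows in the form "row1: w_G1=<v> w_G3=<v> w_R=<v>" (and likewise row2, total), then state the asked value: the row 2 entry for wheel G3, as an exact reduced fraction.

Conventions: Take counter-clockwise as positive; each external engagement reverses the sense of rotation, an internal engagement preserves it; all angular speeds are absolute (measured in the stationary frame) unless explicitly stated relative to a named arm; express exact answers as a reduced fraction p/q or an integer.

recognized (axles ride arm R): planetary set, 27/12/51 teeth
row 1: whole set turns with the arm by x
row 2 — arm fixed, fixed-axis ratios: sun y, ring −(27/51)·y, arm 0
boundary: total ω_sun = x + y = 0 and total ω_ring = x − (27/51)·y = 1  ⇒  y = -17/26, x = 17/26
row 2 ring = −(27/51)·(-17/26) = 9/26
totals (row 1 + row 2): sun 17/26 + (-17/26) = 0, ring 17/26 + 9/26 = 1, arm 17/26 + 0 = 17/26
asked cell (row2, ring) = 9/26

row1: w_G1=17/26 w_G3=17/26 w_R=17/26
row2: w_G1=-17/26 w_G3=9/26 w_R=0
total: w_G1=0 w_G3=1 w_R=17/26
asked value: 9/26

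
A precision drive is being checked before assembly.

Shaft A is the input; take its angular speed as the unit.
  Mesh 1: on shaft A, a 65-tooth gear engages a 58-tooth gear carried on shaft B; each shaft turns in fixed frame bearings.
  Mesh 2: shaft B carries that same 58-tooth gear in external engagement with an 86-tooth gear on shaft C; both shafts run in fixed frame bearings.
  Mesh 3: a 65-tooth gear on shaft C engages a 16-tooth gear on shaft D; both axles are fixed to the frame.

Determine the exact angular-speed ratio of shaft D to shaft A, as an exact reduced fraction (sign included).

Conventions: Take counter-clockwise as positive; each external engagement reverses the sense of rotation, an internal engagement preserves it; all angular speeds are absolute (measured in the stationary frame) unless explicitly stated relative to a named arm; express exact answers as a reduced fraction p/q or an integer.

class = fixed-axis compound train [3 meshes; 3 ratios multiply, 3 sense flips]
mesh 1 [65T→58T]: running ratio 65/58, sense −
mesh 2 [58T→86T]: running ratio 65/86, sense +
mesh 3 [65T→16T]: running ratio 4225/1376, sense −
ω_out/ω_in = -4225/1376

-4225/1376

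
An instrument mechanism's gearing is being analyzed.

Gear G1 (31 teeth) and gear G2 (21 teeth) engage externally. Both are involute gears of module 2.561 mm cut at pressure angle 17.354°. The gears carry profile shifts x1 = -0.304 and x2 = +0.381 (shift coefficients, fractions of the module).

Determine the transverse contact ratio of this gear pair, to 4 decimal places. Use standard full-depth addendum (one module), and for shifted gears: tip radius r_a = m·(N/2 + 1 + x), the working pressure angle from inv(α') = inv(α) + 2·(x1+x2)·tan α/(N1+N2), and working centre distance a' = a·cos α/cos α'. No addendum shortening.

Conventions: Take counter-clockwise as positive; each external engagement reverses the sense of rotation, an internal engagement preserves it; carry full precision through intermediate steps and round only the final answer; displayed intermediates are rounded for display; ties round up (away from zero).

single-mesh involute tooth geometry (31T engaging 21T at module 2.561)
base radii: r_b1 = 37.888565, r_b2 = 25.666447
tip radii: r_a1 = 41.477956, r_a2 = 30.427241
inv(α') = inv(17.354°) + 2·(-0.304+0.381)·tan α/(31+21) = 0.01054057  ⇒  α' = 17.87982°
a' = a·cos α / cos α' = 66.5860·cos 17.354°/cos 17.87982° = 66.780330
action lengths: √(r_a1²−r_b1²) = 16.878314, √(r_a2²−r_b2²) = 16.341679
base pitch p_b = π·m·cos α = 7.679383
CR = (16.878314 + 16.341679 − 66.780330·sin 17.87982°)/7.679383 = 1.655992
contact ratio ≈ 1.6560

1.6560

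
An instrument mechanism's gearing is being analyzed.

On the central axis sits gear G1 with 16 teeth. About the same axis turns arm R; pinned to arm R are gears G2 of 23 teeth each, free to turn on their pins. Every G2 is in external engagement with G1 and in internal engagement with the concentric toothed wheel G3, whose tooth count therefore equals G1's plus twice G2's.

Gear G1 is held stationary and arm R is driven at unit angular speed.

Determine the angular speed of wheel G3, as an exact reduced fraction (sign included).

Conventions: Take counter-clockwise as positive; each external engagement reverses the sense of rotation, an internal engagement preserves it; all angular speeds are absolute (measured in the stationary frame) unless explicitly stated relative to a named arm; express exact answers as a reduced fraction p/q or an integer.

39/31

recognized (axles ride arm R): planetary set, 16/23/62 teeth
ring teeth: 16 + 2·23 = 62
16(ω_sun−ω_arm) = −62(ω_ring−ω_arm),  ω_sun = 0, ω_arm = 1
ω_ring = 1 − (16/62)(0−1) = 39/31
exact speed ratio = 39/31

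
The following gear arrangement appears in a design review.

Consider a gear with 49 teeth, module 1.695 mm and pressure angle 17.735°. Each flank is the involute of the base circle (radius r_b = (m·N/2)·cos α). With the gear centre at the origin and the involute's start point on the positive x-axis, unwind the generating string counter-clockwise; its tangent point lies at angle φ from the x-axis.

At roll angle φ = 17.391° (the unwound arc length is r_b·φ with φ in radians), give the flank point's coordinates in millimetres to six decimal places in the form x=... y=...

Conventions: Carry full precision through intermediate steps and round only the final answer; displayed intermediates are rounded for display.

recognized (one wheel, involute flank): single-mesh tooth geometry, m = 1.695, N = 49
pitch radius r_p = m·N/2 = 1.695·49/2 = 41.527500
base radius r_b = r_p·cos α = 41.527500·cos 17.735° = 39.553930
roll angle φ = 17.391° = 0.30353021 rad
x = r_b·(cos φ + φ·sin φ) = 41.334240
y = r_b·(sin φ − φ·cos φ) = 0.365315

x=41.334240 y=0.365315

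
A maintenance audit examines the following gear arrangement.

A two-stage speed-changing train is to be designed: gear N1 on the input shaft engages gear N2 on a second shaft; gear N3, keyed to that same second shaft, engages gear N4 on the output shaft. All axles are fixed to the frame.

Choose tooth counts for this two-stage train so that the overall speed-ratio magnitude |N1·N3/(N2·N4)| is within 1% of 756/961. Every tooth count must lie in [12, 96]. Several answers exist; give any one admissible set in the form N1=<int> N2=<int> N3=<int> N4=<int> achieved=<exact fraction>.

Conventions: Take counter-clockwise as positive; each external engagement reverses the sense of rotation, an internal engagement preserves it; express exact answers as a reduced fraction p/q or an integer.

design class (target 756/961): fixed-axis compound train
target = 756/961 in lowest terms: an exact hit needs N1·N3 = k·756 and N2·N4 = k·961 for one integer k, every count in [12, 96]; additionally prefer no 1:1 stage (N1 ≠ N2, N3 ≠ N4)
k = 1: N1·N3 = 756 = 12·63, N2·N4 = 961 = 31·31
achieved = 12·63/(31·31) = 756/961; |achieved − target| = 0 ≤ 189/24025 ✓

N1=12 N2=31 N3=63 N4=31 achieved=756/961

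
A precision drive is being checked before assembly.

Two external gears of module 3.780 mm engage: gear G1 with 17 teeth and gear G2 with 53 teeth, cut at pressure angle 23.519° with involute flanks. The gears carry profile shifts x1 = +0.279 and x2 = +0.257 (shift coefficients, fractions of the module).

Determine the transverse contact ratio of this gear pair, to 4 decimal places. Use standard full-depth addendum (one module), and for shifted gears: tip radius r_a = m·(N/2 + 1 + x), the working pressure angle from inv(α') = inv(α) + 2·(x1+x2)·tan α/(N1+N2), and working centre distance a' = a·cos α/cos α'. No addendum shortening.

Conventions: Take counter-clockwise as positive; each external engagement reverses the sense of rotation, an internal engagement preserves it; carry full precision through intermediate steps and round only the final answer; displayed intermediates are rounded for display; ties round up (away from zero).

1.4263

single-mesh involute tooth geometry (17T engaging 53T at module 3.780)
base radii: r_b1 = 29.460890, r_b2 = 91.848657
tip radii: r_a1 = 36.964620, r_a2 = 104.921460
inv(α') = inv(23.519°) + 2·(+0.279+0.257)·tan α/(17+53) = 0.03138763  ⇒  α' = 25.36599°
a' = a·cos α / cos α' = 132.3000·cos 23.519°/cos 25.36599° = 134.252899
action lengths: √(r_a1²−r_b1²) = 22.325750, √(r_a2²−r_b2²) = 50.718211
base pitch p_b = π·m·cos α = 10.888719
CR = (22.325750 + 50.718211 − 134.252899·sin 25.36599°)/10.888719 = 1.426263
contact ratio ≈ 1.4263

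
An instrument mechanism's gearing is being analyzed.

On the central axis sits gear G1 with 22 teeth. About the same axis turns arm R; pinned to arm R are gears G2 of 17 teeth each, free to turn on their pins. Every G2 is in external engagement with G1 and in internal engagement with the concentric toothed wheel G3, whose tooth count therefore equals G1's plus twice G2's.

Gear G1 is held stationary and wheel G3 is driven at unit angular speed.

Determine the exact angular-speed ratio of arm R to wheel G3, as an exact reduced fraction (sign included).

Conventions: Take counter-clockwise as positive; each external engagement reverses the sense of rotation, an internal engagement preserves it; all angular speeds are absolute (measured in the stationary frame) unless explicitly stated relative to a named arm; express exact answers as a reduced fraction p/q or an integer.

recognized (axles ride arm R): planetary set, 22/17/56 teeth
ring teeth: 22 + 2·17 = 56
22(ω_sun−ω_arm) = −56(ω_ring−ω_arm),  ω_sun = 0, ω_ring = 1
22(0−ω_arm) = −56(1−ω_arm)  ⇒  78·ω_arm = 56  ⇒  ω_arm = 28/39
ω_out/ω_in = 28/39

28/39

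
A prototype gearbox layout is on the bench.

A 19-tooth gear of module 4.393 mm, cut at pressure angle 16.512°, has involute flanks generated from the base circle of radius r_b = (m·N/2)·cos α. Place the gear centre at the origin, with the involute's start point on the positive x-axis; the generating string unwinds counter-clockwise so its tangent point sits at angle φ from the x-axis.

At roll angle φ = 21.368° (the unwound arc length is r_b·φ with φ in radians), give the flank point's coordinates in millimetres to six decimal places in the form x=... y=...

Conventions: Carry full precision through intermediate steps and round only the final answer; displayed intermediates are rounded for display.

x=42.698989 y=0.682252

class = single-mesh tooth geometry [base-circle involute, m = 4.393, 19T]
pitch radius r_p = m·N/2 = 4.393·19/2 = 41.733500
base radius r_b = r_p·cos α = 41.733500·cos 16.512° = 40.012420
roll angle φ = 21.368° = 0.37294195 rad
x = r_b·(cos φ + φ·sin φ) = 42.698989
y = r_b·(sin φ − φ·cos φ) = 0.682252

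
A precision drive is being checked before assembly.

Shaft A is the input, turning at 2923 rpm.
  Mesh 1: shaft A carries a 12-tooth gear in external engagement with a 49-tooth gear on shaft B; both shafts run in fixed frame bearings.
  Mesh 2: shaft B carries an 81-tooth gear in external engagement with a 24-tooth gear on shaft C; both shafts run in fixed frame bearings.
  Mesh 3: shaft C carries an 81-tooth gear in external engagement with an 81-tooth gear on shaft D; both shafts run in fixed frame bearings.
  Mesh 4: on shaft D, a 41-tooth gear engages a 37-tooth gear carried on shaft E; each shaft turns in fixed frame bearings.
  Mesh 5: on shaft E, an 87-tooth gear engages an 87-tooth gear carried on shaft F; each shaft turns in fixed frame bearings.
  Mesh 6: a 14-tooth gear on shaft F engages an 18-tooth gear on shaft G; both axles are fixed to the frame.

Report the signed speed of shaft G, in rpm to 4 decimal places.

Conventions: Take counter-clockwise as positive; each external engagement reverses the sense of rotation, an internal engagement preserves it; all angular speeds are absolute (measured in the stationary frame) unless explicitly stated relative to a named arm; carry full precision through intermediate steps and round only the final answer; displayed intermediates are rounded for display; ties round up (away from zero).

+2082.2143 rpm

topology: fixed-axis compound train — 6 meshes, A→G
mesh 1 [12T→49T]: ω = 2923.0000×12/49 = 715.8367 rpm, sense flips to −
mesh 2 [81T→24T]: ω = 715.8367×81/24 = 2415.9490 rpm, sense flips to +
mesh 3 [81T→81T]: ω = 2415.9490×81/81 = 2415.9490 rpm, sense flips to −
mesh 4 [41T→37T]: ω = 2415.9490×41/37 = 2677.1327 rpm, sense flips to +
mesh 5 [87T→87T]: ω = 2677.1327×87/87 = 2677.1327 rpm, sense flips to −
mesh 6 [14T→18T]: ω = 2677.1327×14/18 = 2082.2143 rpm, sense flips to +
signed output speed = +2082.2143 rpm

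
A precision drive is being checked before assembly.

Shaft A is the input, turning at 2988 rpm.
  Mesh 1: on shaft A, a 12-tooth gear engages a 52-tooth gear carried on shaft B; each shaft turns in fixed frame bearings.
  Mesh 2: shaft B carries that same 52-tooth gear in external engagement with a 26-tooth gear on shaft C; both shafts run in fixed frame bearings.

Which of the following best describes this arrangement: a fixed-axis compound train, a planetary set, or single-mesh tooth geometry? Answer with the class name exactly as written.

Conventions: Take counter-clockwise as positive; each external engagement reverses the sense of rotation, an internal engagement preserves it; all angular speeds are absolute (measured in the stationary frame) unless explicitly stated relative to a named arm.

topology: fixed-axis compound train — 2 meshes, A→C
classification: fixed-axis compound train

fixed-axis compound train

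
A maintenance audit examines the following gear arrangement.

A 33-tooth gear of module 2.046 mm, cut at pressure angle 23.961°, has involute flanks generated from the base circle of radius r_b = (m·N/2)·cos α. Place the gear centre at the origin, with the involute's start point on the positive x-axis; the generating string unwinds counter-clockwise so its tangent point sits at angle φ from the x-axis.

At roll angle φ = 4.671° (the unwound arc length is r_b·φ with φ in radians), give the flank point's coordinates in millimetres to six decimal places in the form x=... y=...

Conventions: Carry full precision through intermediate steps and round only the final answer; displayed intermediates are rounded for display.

x=30.952067 y=0.005568

topology: single-mesh involute geometry — m = 2.046, N = 33
pitch radius r_p = m·N/2 = 2.046·33/2 = 33.759000
base radius r_b = r_p·cos α = 33.759000·cos 23.961° = 30.849720
roll angle φ = 4.671° = 0.08152433 rad
x = r_b·(cos φ + φ·sin φ) = 30.952067
y = r_b·(sin φ − φ·cos φ) = 0.005568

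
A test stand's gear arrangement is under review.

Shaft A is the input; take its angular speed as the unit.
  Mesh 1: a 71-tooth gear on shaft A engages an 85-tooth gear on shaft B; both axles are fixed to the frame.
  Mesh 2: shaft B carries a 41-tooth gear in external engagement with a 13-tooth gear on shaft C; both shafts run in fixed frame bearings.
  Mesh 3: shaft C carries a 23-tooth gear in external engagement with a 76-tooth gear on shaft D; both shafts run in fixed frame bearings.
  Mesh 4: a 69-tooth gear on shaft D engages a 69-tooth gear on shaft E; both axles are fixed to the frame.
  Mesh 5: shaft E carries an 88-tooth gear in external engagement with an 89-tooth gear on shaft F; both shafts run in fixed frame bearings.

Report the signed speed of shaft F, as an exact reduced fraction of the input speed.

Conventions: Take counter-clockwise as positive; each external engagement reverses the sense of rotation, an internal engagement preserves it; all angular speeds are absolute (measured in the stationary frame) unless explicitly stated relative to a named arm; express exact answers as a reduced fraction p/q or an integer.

-1472966/1868555

5-mesh fixed-axis compound train (all bearings frame-fixed)
mesh 1 [71T→85T]: |ω|/ω_in = 1×71/85 = 71/85, sense flips to −
mesh 2 [41T→13T]: |ω|/ω_in = (71/85)×41/13 = 2911/1105, sense flips to +
mesh 3 [23T→76T]: |ω|/ω_in = (2911/1105)×23/76 = 66953/83980, sense flips to −
mesh 4 [69T→69T]: |ω|/ω_in = (66953/83980)×69/69 = 66953/83980, sense flips to +
mesh 5 [88T→89T]: |ω|/ω_in = (66953/83980)×88/89 = 1472966/1868555, sense flips to −
signed output speed (× input speed) = -1472966/1868555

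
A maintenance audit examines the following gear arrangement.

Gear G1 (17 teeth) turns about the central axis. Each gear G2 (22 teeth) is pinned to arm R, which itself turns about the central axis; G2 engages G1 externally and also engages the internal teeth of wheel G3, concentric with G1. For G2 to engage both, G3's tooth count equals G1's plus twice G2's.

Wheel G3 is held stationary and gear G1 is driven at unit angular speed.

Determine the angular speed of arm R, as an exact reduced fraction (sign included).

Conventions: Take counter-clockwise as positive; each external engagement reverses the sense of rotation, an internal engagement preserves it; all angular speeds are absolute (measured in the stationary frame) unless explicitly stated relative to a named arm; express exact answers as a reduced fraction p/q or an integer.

planetary set (17T centre, 22T on arm, 61T internal) — Willis relation
ring teeth: 17 + 2·22 = 61
17(ω_sun−ω_arm) = −61(ω_ring−ω_arm),  ω_ring = 0, ω_sun = 1
17(1−ω_arm) = −61(0−ω_arm)  ⇒  78·ω_arm = 17  ⇒  ω_arm = 17/78
exact speed ratio = 17/78

17/78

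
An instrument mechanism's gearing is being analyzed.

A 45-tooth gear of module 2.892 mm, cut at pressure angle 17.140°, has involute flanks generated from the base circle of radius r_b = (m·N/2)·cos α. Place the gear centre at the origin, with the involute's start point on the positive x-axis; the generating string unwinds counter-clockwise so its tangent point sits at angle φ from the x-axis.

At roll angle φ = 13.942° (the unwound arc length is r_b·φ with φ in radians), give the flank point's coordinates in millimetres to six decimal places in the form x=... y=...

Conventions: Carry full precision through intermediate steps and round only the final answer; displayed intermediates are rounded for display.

recognized (one wheel, involute flank): single-mesh tooth geometry, m = 2.892, N = 45
pitch radius r_p = m·N/2 = 2.892·45/2 = 65.070000
base radius r_b = r_p·cos α = 65.070000·cos 17.140° = 62.180079
roll angle φ = 13.942° = 0.24333380 rad
x = r_b·(cos φ + φ·sin φ) = 63.993801
y = r_b·(sin φ − φ·cos φ) = 0.296868

x=63.993801 y=0.296868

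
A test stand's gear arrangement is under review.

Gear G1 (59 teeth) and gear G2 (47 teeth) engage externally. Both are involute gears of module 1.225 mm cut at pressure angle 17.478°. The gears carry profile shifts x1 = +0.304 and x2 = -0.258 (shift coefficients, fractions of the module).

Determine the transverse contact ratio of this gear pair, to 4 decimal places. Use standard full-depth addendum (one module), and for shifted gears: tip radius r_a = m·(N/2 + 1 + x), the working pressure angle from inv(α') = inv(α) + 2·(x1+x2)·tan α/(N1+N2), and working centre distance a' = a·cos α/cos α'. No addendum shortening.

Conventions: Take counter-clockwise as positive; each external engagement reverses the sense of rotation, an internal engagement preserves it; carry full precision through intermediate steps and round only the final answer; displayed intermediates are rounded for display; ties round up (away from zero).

1.9016

topology: single-mesh involute geometry — m = 1.225, 59T/47T pair
base radii: r_b1 = 34.469116, r_b2 = 27.458449
tip radii: r_a1 = 37.734900, r_a2 = 29.696450
inv(α') = inv(17.478°) + 2·(+0.304-0.258)·tan α/(59+47) = 0.01010134  ⇒  α' = 17.63443°
a' = a·cos α / cos α' = 64.9250·cos 17.478°/cos 17.63443° = 64.981106
action lengths: √(r_a1²−r_b1²) = 15.355869, √(r_a2²−r_b2²) = 11.309852
base pitch p_b = π·m·cos α = 3.670777
CR = (15.355869 + 11.309852 − 64.981106·sin 17.63443°)/3.670777 = 1.901551
contact ratio ≈ 1.9016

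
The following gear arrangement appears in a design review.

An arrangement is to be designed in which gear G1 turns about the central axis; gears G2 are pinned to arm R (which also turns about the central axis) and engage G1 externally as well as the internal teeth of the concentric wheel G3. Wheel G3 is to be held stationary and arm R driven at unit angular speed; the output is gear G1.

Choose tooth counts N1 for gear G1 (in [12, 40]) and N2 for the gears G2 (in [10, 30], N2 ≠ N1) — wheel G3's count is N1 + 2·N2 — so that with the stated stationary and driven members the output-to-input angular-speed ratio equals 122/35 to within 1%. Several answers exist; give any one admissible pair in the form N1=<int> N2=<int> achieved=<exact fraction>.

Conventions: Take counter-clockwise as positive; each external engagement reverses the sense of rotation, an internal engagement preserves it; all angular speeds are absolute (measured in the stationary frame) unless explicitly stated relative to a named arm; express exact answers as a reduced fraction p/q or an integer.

N1=35 N2=26 achieved=122/35

planetary set to be sized for 122/35 (Willis relation)
Willis with ω_ring = 0: ω_sun/ω_arm = (N1+N3)/N1; set equal to 122/35  ⇒  N3/N1 = 122/35 − 1 = 87/35
N3 = N1 + 2·N2  ⇒  N2/N1 = (N3/N1 − 1)/2 = (87/35 − 1)/2 = 26/35
smallest multiple with N1 ≥ 12 and N2 ≥ 10: k = 1  ⇒  N1 = 1·35 = 35, N2 = 1·26 = 26 (N1 ≤ 40, N2 ≤ 30, N2 ≠ N1 ✓), N3 = 35 + 2·26 = 87
check: (N1+N3)/N1 with N1 = 35, N3 = 87 gives 122/35; |achieved − target| = 0 ≤ 61/1750 ✓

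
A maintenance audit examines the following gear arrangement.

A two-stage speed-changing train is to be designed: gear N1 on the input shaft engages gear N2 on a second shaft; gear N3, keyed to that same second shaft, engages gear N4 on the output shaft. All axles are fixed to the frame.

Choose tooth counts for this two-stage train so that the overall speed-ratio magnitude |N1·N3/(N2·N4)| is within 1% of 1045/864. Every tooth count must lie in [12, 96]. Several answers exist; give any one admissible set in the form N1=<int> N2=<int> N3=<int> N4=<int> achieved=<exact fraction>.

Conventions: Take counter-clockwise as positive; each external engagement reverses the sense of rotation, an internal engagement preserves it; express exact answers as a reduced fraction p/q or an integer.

topology: fixed-axis compound train — 2 stages, target 1045/864
target = 1045/864 in lowest terms: an exact hit needs N1·N3 = k·1045 and N2·N4 = k·864 for one integer k, every count in [12, 96]; additionally prefer no 1:1 stage (N1 ≠ N2, N3 ≠ N4)
k = 1: N1·N3 = 1045 = 19·55, N2·N4 = 864 = 12·72
achieved = 19·55/(12·72) = 1045/864; |achieved − target| = 0 ≤ 209/17280 ✓

N1=19 N2=12 N3=55 N4=72 achieved=1045/864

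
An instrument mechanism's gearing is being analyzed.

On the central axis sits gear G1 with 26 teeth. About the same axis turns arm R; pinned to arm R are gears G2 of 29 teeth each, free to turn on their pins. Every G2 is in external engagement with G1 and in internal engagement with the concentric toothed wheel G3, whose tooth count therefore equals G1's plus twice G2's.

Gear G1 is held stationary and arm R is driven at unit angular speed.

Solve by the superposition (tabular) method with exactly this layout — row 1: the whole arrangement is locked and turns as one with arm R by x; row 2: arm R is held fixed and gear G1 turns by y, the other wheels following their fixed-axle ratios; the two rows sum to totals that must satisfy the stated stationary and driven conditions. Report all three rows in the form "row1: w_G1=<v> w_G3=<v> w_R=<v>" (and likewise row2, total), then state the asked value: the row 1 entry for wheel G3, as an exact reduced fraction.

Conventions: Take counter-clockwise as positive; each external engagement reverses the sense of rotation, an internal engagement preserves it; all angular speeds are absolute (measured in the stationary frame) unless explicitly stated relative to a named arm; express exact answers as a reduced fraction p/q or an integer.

row1: w_G1=1 w_G3=1 w_R=1
row2: w_G1=-1 w_G3=13/42 w_R=0
total: w_G1=0 w_G3=55/42 w_R=1
asked value: 1

planetary set (26T centre, 29T on arm, 84T internal) — Willis relation
row 1: whole set turns with the arm by x
row 2 (arm held, sun turns y): ω_ring = −(26/84)·y, ω_arm = 0
boundary: total ω_sun = x + y = 0 and total ω_arm = x = 1  ⇒  y = -1, x = 1
row 2 ring = −(26/84)·(-1) = 13/42
totals (row 1 + row 2): sun 1 + (-1) = 0, ring 1 + 13/42 = 55/42, arm 1 + 0 = 1
asked cell (row1, ring) = 1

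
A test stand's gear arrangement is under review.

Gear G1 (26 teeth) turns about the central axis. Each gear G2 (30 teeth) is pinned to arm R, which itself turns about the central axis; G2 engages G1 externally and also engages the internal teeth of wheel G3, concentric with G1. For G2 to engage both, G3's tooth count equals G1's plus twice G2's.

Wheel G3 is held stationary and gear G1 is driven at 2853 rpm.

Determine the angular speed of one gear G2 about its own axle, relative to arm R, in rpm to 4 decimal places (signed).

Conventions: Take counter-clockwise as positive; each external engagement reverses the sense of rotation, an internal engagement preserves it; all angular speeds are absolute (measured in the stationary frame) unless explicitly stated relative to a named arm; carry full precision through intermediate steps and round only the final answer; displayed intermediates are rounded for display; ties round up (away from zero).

-1898.6036 rpm

topology: planetary set — G1 26T / G2 30T / G3 86T, arm = carrier (Willis)
normalise by the input: solve with ω_sun = 1, then scale by 2853 rpm
ring teeth: 26 + 2·30 = 86
26(ω_sun−ω_arm) = −86(ω_ring−ω_arm),  ω_ring = 0, ω_sun = 1
26(1−ω_arm) = −86(0−ω_arm)  ⇒  112·ω_arm = 26  ⇒  ω_arm = 13/56
sun–planet mesh: 26·(1−13/56) = −30·(ω_p−ω_arm)  ⇒  ω_p−ω_arm = -559/840
scale: ω_p−ω_arm = -559/840 × 2853 rpm = -1898.6036 rpm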